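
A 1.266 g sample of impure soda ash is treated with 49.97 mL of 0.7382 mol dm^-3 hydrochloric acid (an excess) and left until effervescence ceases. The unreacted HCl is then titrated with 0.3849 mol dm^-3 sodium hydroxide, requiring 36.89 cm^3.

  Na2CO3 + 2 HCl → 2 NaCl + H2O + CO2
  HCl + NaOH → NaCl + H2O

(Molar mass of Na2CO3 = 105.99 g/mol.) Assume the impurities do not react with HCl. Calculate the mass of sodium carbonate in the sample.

1.202 g

n(HCl) added = 0.04997 × 0.7382 = 0.03689 mol
n(NaOH) used in back-titration = 0.03689 × 0.3849 = 0.01420 mol
n(HCl) left over = 0.01420 mol (1:1 ratio)
n(HCl) consumed by analyte = 0.03689 − 0.01420 = 0.02269 mol
From the 1:2 ratio, n(Na2CO3) = 1/2 × 0.02269 = 0.01134 mol
mass of Na2CO3 = 0.01134 × 105.99 = 1.202 g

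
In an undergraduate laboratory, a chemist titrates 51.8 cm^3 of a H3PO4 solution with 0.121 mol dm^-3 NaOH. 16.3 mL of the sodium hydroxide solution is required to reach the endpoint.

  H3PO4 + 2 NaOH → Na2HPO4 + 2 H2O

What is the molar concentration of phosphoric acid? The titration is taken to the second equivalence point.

n(NaOH) = 0.0163 L × 0.121 mol/L = 1.97 × 10^-3 mol
From the 1:2 mole ratio, n(H3PO4) = 1/2 × 1.97 × 10^-3 = 9.86 × 10^-4 mol
[H3PO4] = 9.86 × 10^-4 mol / 0.0518 L = 0.0190 mol/L

0.0190 mol/L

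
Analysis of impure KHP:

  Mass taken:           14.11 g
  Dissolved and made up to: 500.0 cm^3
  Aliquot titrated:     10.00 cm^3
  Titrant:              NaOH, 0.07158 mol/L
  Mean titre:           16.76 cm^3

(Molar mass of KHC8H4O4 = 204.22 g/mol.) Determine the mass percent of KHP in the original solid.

86.82 %

KHC8H4O4 + NaOH → KNaC8H4O4 + H2O
n(NaOH) per titration = 0.01676 × 0.07158 = 1.200 × 10^-3 mol
n(KHC8H4O4) in each aliquot = 1.200 × 10^-3 mol (1:1 ratio)
n(KHC8H4O4) in the whole flask = 1.200 × 10^-3 × 500.0/10.00 = 0.05998 mol
mass of KHC8H4O4 = 0.05998 × 204.22 = 12.25 g
% KHC8H4O4 = 12.25 / 14.11 × 100 = 86.82 %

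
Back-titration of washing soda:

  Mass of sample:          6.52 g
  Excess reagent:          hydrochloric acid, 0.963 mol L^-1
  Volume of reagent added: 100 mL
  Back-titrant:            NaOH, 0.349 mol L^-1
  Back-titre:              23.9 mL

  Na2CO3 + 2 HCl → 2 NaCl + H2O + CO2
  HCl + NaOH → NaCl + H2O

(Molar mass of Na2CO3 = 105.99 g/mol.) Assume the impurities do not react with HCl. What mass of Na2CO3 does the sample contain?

4.66 g

n(HCl) added = 0.100 × 0.963 = 0.0963 mol
n(NaOH) used in back-titration = 0.0239 × 0.349 = 8.34 × 10^-3 mol
n(HCl) left over = 8.34 × 10^-3 mol (1:1 ratio)
n(HCl) consumed by analyte = 0.0963 − 8.34 × 10^-3 = 0.0880 mol
From the 1:2 ratio, n(Na2CO3) = 1/2 × 0.0880 = 0.0440 mol
mass of Na2CO3 = 0.0440 × 105.99 = 4.66 g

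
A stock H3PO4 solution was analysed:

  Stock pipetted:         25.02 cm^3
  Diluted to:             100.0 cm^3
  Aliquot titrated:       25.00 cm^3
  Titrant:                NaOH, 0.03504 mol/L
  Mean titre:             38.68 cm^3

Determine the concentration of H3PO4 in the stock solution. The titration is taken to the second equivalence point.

0.1083 mol/L

H3PO4 + 2 NaOH → Na2HPO4 + 2 H2O
n(NaOH) = 0.03868 × 0.03504 = 1.355 × 10^-3 mol
From the 1:2 ratio, n(H3PO4) in the aliquot = 1/2 × 1.355 × 10^-3 = 6.777 × 10^-4 mol
[H3PO4]_dilute = 6.777 × 10^-4 / 0.02500 = 0.02711 mol/L
Dilution factor = 100.0 / 25.02 = 3.997
[H3PO4]_stock = 0.02711 × 3.997 = 0.1083 mol/L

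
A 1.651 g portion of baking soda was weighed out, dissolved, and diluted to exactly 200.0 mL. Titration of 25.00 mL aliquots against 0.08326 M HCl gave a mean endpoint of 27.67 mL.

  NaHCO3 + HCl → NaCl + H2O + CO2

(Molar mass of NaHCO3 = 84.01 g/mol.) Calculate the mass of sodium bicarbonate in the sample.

1.548 g

n(HCl) per titration = 0.02767 × 0.08326 = 2.304 × 10^-3 mol
n(NaHCO3) in each aliquot = 2.304 × 10^-3 mol (1:1 ratio)
n(NaHCO3) in the whole flask = 2.304 × 10^-3 × 200.0/25.00 = 0.01843 mol
mass of NaHCO3 = 0.01843 × 84.01 = 1.548 g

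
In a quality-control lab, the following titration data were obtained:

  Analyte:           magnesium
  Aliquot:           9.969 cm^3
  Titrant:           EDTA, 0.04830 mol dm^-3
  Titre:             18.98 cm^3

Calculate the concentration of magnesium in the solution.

Mg^2+ + EDTA^4- → [Mg(EDTA)]^2-
n(EDTA) = 0.01898 L × 0.04830 mol/L = 9.167 × 10^-4 mol
n(Mg2+) = 9.167 × 10^-4 mol (1:1 mole ratio)
[Mg2+] = 9.167 × 10^-4 mol / 0.009969 L = 0.09196 mol/L

0.09196 mol/L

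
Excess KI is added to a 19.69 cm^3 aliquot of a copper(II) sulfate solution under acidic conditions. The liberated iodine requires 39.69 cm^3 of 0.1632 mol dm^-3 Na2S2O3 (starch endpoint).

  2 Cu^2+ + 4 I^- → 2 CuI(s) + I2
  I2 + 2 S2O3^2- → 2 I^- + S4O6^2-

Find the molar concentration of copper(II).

n(S2O3^2-) = 0.03969 × 0.1632 = 6.477 × 10^-3 mol
n(I2) = n(S2O3^2-)/2 = 3.239 × 10^-3 mol
From the 2:1 ratio, n(Cu2+) in the aliquot = 2/1 × 3.239 × 10^-3 = 6.477 × 10^-3 mol
[Cu2+] = 6.477 × 10^-3 / 0.01969 = 0.3290 mol/L

0.3290 mol/L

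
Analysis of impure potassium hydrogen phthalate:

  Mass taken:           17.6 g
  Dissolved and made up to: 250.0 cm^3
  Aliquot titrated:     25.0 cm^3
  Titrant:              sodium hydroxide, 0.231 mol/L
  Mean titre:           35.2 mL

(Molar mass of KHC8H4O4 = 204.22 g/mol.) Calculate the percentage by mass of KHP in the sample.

KHC8H4O4 + NaOH → KNaC8H4O4 + H2O
n(NaOH) per titration = 0.0352 × 0.231 = 8.13 × 10^-3 mol
n(KHC8H4O4) in each aliquot = 8.13 × 10^-3 mol (1:1 ratio)
n(KHC8H4O4) in the whole flask = 8.13 × 10^-3 × 250.0/25.0 = 0.0813 mol
mass of KHC8H4O4 = 0.0813 × 204.22 = 16.6 g
% KHC8H4O4 = 16.6 / 17.6 × 100 = 94.3 %

94.3 %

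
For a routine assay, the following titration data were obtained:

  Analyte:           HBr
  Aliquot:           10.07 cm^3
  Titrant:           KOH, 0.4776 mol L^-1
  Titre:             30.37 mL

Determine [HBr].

1.440 mol/L

HBr + KOH → KBr + H2O
n(KOH) = 0.03037 L × 0.4776 mol/L = 0.01450 mol
n(HBr) = 0.01450 mol (1:1 mole ratio)
[HBr] = 0.01450 mol / 0.01007 L = 1.440 mol/L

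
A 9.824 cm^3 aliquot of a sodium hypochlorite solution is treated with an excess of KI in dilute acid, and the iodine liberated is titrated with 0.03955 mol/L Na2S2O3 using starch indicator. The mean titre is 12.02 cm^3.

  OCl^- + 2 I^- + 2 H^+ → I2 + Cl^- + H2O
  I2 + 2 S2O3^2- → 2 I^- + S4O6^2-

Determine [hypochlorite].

0.02420 mol/L

n(S2O3^2-) = 0.01202 × 0.03955 = 4.754 × 10^-4 mol
n(I2) = n(S2O3^2-)/2 = 2.377 × 10^-4 mol
n(OCl^-) in the aliquot = 2.377 × 10^-4 mol (1:1 ratio)
[OCl^-] = 2.377 × 10^-4 / 0.009824 = 0.02420 mol/L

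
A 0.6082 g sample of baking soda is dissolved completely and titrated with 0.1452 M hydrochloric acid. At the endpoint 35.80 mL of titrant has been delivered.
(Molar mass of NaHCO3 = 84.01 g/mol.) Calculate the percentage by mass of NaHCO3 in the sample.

71.80 %

NaHCO3 + HCl → NaCl + H2O + CO2
n(HCl) = 0.03580 L × 0.1452 mol/L = 5.198 × 10^-3 mol
n(NaHCO3) = 5.198 × 10^-3 mol (1:1 ratio)
mass of NaHCO3 = 5.198 × 10^-3 × 84.01 g/mol = 0.4367 g
% NaHCO3 = 0.4367 / 0.6082 × 100 = 71.80 %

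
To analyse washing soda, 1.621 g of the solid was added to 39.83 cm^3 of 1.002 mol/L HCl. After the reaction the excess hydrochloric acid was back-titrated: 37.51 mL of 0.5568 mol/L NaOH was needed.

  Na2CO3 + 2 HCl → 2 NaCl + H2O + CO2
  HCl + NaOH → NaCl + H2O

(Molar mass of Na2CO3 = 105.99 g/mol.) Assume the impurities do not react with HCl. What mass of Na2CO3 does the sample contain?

1.008 g

n(HCl) added = 0.03983 × 1.002 = 0.03991 mol
n(NaOH) used in back-titration = 0.03751 × 0.5568 = 0.02089 mol
n(HCl) left over = 0.02089 mol (1:1 ratio)
n(HCl) consumed by analyte = 0.03991 − 0.02089 = 0.01902 mol
From the 1:2 ratio, n(Na2CO3) = 1/2 × 0.01902 = 9.512 × 10^-3 mol
mass of Na2CO3 = 9.512 × 10^-3 × 105.99 = 1.008 g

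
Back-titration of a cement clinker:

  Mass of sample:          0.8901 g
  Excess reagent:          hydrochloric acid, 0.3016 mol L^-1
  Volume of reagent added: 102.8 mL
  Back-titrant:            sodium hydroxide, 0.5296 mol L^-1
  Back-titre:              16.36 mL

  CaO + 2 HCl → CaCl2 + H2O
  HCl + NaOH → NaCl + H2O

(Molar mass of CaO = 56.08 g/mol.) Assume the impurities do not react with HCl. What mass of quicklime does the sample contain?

n(HCl) added = 0.1028 × 0.3016 = 0.03100 mol
n(NaOH) used in back-titration = 0.01636 × 0.5296 = 8.664 × 10^-3 mol
n(HCl) left over = 8.664 × 10^-3 mol (1:1 ratio)
n(HCl) consumed by analyte = 0.03100 − 8.664 × 10^-3 = 0.02234 mol
From the 1:2 ratio, n(CaO) = 1/2 × 0.02234 = 0.01117 mol
mass of CaO = 0.01117 × 56.08 = 0.6264 g

0.6264 g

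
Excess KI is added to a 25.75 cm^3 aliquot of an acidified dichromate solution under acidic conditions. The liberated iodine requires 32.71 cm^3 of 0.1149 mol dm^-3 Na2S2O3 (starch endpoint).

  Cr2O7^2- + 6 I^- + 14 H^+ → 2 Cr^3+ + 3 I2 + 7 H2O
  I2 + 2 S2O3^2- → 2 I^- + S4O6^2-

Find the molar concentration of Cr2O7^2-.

0.02433 mol/L

n(S2O3^2-) = 0.03271 × 0.1149 = 3.758 × 10^-3 mol
n(I2) = n(S2O3^2-)/2 = 1.879 × 10^-3 mol
From the 1:3 ratio, n(Cr2O7^2-) in the aliquot = 1/3 × 1.879 × 10^-3 = 6.264 × 10^-4 mol
[Cr2O7^2-] = 6.264 × 10^-4 / 0.02575 = 0.02433 mol/L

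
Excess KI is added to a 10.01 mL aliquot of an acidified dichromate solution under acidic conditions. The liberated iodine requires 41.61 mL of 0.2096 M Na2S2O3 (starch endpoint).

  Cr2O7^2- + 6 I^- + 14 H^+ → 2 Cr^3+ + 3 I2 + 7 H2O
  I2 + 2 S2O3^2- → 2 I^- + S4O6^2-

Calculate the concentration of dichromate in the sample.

n(S2O3^2-) = 0.04161 × 0.2096 = 8.721 × 10^-3 mol
n(I2) = n(S2O3^2-)/2 = 4.361 × 10^-3 mol
From the 1:3 ratio, n(Cr2O7^2-) in the aliquot = 1/3 × 4.361 × 10^-3 = 1.454 × 10^-3 mol
[Cr2O7^2-] = 1.454 × 10^-3 / 0.01001 = 0.1452 mol/L

0.1452 M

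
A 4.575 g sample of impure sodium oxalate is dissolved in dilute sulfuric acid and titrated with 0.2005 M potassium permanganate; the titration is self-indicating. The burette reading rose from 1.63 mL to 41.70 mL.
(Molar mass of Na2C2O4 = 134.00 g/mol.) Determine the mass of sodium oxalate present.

2.691 g

2 MnO4^- + 5 C2O4^2- + 16 H^+ → 2 Mn^2+ + 10 CO2 + 8 H2O
n(KMnO4) = 0.04007 L × 0.2005 mol/L = 8.034 × 10^-3 mol
From the 5:2 ratio, n(Na2C2O4) = 5/2 × 8.034 × 10^-3 = 0.02009 mol
mass of Na2C2O4 = 0.02009 × 134.00 g/mol = 2.691 g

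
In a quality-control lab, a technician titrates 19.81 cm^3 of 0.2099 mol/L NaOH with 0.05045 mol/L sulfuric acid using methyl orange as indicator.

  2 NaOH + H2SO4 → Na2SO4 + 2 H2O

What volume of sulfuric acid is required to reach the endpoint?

n(NaOH) = 0.01981 L × 0.2099 mol/L = 4.158 × 10^-3 mol
From the 1:2 stoichiometry, n(H2SO4) = 1/2 × 4.158 × 10^-3 = 2.079 × 10^-3 mol
V(H2SO4) = 2.079 × 10^-3 mol / 0.05045 mol/L = 0.04121 L = 41.21 mL

41.21 mL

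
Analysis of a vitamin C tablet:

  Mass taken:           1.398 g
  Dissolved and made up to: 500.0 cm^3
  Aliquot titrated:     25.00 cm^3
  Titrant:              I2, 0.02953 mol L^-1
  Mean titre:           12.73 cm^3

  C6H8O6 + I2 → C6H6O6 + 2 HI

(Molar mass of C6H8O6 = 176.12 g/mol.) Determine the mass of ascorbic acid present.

1.324 g

n(I2) per titration = 0.01273 × 0.02953 = 3.759 × 10^-4 mol
n(C6H8O6) in each aliquot = 3.759 × 10^-4 mol (1:1 ratio)
n(C6H8O6) in the whole flask = 3.759 × 10^-4 × 500.0/25.00 = 7.518 × 10^-3 mol
mass of C6H8O6 = 7.518 × 10^-3 × 176.12 = 1.324 g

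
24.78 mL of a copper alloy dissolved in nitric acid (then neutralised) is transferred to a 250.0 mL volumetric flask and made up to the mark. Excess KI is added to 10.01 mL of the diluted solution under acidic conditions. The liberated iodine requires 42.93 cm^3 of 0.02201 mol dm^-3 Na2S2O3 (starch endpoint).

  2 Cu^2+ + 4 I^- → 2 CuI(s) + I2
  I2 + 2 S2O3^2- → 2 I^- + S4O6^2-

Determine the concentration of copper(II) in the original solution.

0.9523 mol/L

n(S2O3^2-) = 0.04293 × 0.02201 = 9.449 × 10^-4 mol
n(I2) = n(S2O3^2-)/2 = 4.724 × 10^-4 mol
From the 2:1 ratio, n(Cu2+) in the aliquot = 2/1 × 4.724 × 10^-4 = 9.449 × 10^-4 mol
[Cu2+]_dilute = 9.449 × 10^-4 / 0.01001 = 0.09439 mol/L
[Cu2+]_original = 0.09439 × 250.0/24.78 = 0.9523 mol/L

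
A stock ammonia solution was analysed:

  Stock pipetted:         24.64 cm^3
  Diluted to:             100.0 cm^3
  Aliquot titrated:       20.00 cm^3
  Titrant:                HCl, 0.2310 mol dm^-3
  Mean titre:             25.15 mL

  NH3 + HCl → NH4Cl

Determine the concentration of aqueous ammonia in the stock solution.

1.179 mol/L

n(HCl) = 0.02515 × 0.2310 = 5.810 × 10^-3 mol
n(NH3) in the aliquot = 5.810 × 10^-3 mol (1:1 ratio)
[NH3]_dilute = 5.810 × 10^-3 / 0.02000 = 0.2905 mol/L
Dilution factor = 100.0 / 24.64 = 4.058
[NH3]_stock = 0.2905 × 4.058 = 1.179 mol/L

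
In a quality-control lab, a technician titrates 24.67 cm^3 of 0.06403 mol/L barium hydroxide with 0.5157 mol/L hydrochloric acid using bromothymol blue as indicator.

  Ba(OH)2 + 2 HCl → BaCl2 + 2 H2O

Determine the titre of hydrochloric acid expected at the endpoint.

n(Ba(OH)2) = 0.02467 L × 0.06403 mol/L = 1.580 × 10^-3 mol
From the 2:1 stoichiometry, n(HCl) = 2/1 × 1.580 × 10^-3 = 3.159 × 10^-3 mol
V(HCl) = 3.159 × 10^-3 mol / 0.5157 mol/L = 0.006126 L = 6.126 mL

6.126 mL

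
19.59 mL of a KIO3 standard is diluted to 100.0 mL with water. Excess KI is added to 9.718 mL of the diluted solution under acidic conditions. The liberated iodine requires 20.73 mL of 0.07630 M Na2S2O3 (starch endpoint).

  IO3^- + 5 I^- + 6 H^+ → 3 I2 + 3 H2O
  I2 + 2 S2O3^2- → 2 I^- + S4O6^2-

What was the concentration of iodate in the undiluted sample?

n(S2O3^2-) = 0.02073 × 0.07630 = 1.582 × 10^-3 mol
n(I2) = n(S2O3^2-)/2 = 7.908 × 10^-4 mol
From the 1:3 ratio, n(IO3^-) in the aliquot = 1/3 × 7.908 × 10^-4 = 2.636 × 10^-4 mol
[IO3^-]_dilute = 2.636 × 10^-4 / 0.009718 = 0.02713 mol/L
[IO3^-]_original = 0.02713 × 100.0/19.59 = 0.1385 mol/L

0.1385 M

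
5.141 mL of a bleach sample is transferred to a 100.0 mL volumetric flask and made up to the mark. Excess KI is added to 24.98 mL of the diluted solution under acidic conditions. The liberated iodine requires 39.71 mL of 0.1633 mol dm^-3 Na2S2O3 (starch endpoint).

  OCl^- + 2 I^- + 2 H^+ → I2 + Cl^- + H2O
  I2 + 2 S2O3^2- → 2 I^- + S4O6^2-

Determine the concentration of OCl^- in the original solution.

n(S2O3^2-) = 0.03971 × 0.1633 = 6.485 × 10^-3 mol
n(I2) = n(S2O3^2-)/2 = 3.242 × 10^-3 mol
n(OCl^-) in the aliquot = 3.242 × 10^-3 mol (1:1 ratio)
[OCl^-]_dilute = 3.242 × 10^-3 / 0.02498 = 0.1298 mol/L
[OCl^-]_original = 0.1298 × 100.0/5.141 = 2.525 mol/L

2.525 mol/L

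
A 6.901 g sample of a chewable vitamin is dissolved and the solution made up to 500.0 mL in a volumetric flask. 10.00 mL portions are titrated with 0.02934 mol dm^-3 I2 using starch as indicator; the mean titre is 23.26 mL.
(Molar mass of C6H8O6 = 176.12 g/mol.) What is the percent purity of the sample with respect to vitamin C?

C6H8O6 + I2 → C6H6O6 + 2 HI
n(I2) per titration = 0.02326 × 0.02934 = 6.824 × 10^-4 mol
n(C6H8O6) in each aliquot = 6.824 × 10^-4 mol (1:1 ratio)
n(C6H8O6) in the whole flask = 6.824 × 10^-4 × 500.0/10.00 = 0.03412 mol
mass of C6H8O6 = 0.03412 × 176.12 = 6.010 g
% C6H8O6 = 6.010 / 6.901 × 100 = 87.08 %

87.08 %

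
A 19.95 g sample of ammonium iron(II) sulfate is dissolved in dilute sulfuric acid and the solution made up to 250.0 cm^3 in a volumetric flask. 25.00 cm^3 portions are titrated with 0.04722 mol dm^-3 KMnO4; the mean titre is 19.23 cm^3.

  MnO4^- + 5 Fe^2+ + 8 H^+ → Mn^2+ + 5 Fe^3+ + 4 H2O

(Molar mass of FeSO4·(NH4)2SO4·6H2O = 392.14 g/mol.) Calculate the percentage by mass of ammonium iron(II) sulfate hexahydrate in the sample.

n(KMnO4) per titration = 0.01923 × 0.04722 = 9.080 × 10^-4 mol
From the 5:1 ratio, n(FeSO4·(NH4)2SO4·6H2O) in each aliquot = 5/1 × 9.080 × 10^-4 = 4.540 × 10^-3 mol
n(FeSO4·(NH4)2SO4·6H2O) in the whole flask = 4.540 × 10^-3 × 250.0/25.00 = 0.04540 mol
mass of FeSO4·(NH4)2SO4·6H2O = 0.04540 × 392.14 = 17.80 g
% FeSO4·(NH4)2SO4·6H2O = 17.80 / 19.95 × 100 = 89.24 %

89.24 %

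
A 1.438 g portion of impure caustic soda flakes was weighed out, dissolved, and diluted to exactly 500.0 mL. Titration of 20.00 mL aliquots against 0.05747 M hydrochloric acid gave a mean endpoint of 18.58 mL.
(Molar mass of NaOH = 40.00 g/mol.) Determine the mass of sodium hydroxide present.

NaOH + HCl → NaCl + H2O
n(HCl) per titration = 0.01858 × 0.05747 = 1.068 × 10^-3 mol
n(NaOH) in each aliquot = 1.068 × 10^-3 mol (1:1 ratio)
n(NaOH) in the whole flask = 1.068 × 10^-3 × 500.0/20.00 = 0.02669 mol
mass of NaOH = 0.02669 × 40.00 = 1.068 g

1.068 g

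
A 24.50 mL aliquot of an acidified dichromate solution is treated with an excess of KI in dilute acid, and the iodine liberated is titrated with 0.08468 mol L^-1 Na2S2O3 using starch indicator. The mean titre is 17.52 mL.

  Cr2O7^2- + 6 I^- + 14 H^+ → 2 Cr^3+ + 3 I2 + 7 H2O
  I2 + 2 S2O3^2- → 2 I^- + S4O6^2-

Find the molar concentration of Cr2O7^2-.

0.01009 mol/L

n(S2O3^2-) = 0.01752 × 0.08468 = 1.484 × 10^-3 mol
n(I2) = n(S2O3^2-)/2 = 7.418 × 10^-4 mol
From the 1:3 ratio, n(Cr2O7^2-) in the aliquot = 1/3 × 7.418 × 10^-4 = 2.473 × 10^-4 mol
[Cr2O7^2-] = 2.473 × 10^-4 / 0.02450 = 0.01009 mol/L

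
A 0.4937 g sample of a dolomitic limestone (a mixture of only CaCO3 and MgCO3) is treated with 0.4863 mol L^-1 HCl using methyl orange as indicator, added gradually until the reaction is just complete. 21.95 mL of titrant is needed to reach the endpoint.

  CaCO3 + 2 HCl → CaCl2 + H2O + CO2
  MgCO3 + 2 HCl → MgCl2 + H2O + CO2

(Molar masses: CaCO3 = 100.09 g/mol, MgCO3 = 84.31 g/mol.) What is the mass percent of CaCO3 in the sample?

56.18 %

n(HCl) = 0.02195 × 0.4863 = 0.01067 mol
Let x = n(CaCO3), y = n(MgCO3).
Titrant: 2x + 2y = 0.01067;  mass: 100.09x + 84.31y = 0.4937
Solving, x = 2.771 × 10^-3 mol, y = 2.566 × 10^-3 mol
mass of CaCO3 = 2.771 × 10^-3 × 100.09 = 0.2773 g
% CaCO3 = 0.2773 / 0.4937 × 100 = 56.18 %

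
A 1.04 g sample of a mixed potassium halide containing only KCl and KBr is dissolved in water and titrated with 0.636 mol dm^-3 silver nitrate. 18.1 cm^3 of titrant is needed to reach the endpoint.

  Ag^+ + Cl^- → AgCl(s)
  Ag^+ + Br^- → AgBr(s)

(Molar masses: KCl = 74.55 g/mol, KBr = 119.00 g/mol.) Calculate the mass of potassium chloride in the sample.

0.553 g

n(AgNO3) = 0.0181 × 0.636 = 0.0115 mol
Let x = n(KCl), y = n(KBr).
Titrant: 1x + 1y = 0.0115;  mass: 74.55x + 119.00y = 1.04
Solving, x = 7.42 × 10^-3 mol, y = 4.09 × 10^-3 mol
mass of KCl = 7.42 × 10^-3 × 74.55 = 0.553 g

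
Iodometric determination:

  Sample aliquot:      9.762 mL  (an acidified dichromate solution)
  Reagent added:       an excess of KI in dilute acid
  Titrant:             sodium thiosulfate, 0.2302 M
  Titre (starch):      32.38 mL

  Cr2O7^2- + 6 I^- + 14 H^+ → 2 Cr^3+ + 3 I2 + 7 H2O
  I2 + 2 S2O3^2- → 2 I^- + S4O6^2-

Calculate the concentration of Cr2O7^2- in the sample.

0.1273 M

n(S2O3^2-) = 0.03238 × 0.2302 = 7.454 × 10^-3 mol
n(I2) = n(S2O3^2-)/2 = 3.727 × 10^-3 mol
From the 1:3 ratio, n(Cr2O7^2-) in the aliquot = 1/3 × 3.727 × 10^-3 = 1.242 × 10^-3 mol
[Cr2O7^2-] = 1.242 × 10^-3 / 0.009762 = 0.1273 mol/L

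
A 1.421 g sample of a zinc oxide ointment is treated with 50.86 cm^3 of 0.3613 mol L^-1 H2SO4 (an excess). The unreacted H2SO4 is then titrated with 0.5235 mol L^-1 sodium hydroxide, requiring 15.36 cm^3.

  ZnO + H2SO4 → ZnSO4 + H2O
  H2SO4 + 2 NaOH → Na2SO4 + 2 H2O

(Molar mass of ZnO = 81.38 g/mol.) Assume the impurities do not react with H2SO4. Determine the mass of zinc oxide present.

n(H2SO4) added = 0.05086 × 0.3613 = 0.01838 mol
n(NaOH) used in back-titration = 0.01536 × 0.5235 = 8.041 × 10^-3 mol
From the 1:2 ratio, n(H2SO4) left over = 1/2 × 8.041 × 10^-3 = 4.020 × 10^-3 mol
n(H2SO4) consumed by analyte = 0.01838 − 4.020 × 10^-3 = 0.01436 mol
n(ZnO) = 0.01436 mol (1:1 ratio)
mass of ZnO = 0.01436 × 81.38 = 1.168 g

1.168 g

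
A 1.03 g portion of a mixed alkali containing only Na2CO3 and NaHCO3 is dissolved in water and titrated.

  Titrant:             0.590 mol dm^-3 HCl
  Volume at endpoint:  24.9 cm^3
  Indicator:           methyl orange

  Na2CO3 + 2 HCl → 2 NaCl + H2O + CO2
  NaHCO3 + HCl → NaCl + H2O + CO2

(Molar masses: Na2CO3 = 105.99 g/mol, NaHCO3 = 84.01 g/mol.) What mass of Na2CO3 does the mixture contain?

0.349 g

n(HCl) = 0.0249 × 0.590 = 0.0147 mol
Let x = n(Na2CO3), y = n(NaHCO3).
Titrant: 2x + 1y = 0.0147;  mass: 105.99x + 84.01y = 1.03
Solving, x = 3.29 × 10^-3 mol, y = 8.11 × 10^-3 mol
mass of Na2CO3 = 3.29 × 10^-3 × 105.99 = 0.349 g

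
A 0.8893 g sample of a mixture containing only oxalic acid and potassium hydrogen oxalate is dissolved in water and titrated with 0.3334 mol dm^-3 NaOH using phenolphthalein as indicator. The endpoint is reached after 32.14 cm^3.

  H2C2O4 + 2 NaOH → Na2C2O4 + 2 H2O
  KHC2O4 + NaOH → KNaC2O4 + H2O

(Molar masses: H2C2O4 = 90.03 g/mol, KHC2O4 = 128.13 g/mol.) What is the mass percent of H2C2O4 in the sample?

n(NaOH) = 0.03214 × 0.3334 = 0.01072 mol
Let x = n(H2C2O4), y = n(KHC2O4).
Titrant: 2x + 1y = 0.01072;  mass: 90.03x + 128.13y = 0.8893
Solving, x = 2.910 × 10^-3 mol, y = 4.896 × 10^-3 mol
mass of H2C2O4 = 2.910 × 10^-3 × 90.03 = 0.2620 g
% H2C2O4 = 0.2620 / 0.8893 × 100 = 29.46 %

29.46 %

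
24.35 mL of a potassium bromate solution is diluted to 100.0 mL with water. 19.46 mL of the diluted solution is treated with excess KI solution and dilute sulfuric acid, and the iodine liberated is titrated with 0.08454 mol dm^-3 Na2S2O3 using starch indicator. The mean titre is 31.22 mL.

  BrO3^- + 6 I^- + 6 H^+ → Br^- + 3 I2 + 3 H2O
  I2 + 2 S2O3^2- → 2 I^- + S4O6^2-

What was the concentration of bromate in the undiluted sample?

0.09283 mol/L

n(S2O3^2-) = 0.03122 × 0.08454 = 2.639 × 10^-3 mol
n(I2) = n(S2O3^2-)/2 = 1.320 × 10^-3 mol
From the 1:3 ratio, n(BrO3^-) in the aliquot = 1/3 × 1.320 × 10^-3 = 4.399 × 10^-4 mol
[BrO3^-]_dilute = 4.399 × 10^-4 / 0.01946 = 0.02260 mol/L
[BrO3^-]_original = 0.02260 × 100.0/24.35 = 0.09283 mol/L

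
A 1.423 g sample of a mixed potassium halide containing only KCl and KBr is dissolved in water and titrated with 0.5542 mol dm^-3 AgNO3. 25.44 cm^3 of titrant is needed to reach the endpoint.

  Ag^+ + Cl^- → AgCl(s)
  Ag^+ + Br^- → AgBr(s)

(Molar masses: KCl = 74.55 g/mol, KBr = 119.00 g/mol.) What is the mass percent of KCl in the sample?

n(AgNO3) = 0.02544 × 0.5542 = 0.01410 mol
Let x = n(KCl), y = n(KBr).
Titrant: 1x + 1y = 0.01410;  mass: 74.55x + 119.00y = 1.423
Solving, x = 5.731 × 10^-3 mol, y = 8.367 × 10^-3 mol
mass of KCl = 5.731 × 10^-3 × 74.55 = 0.4273 g
% KCl = 0.4273 / 1.423 × 100 = 30.03 %

30.03 %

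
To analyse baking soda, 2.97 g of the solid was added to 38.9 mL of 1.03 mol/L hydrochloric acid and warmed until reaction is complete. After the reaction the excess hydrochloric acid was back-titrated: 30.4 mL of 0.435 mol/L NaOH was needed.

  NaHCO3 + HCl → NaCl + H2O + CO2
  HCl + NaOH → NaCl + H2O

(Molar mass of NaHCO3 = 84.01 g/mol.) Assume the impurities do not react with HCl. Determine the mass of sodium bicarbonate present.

2.26 g

n(HCl) added = 0.0389 × 1.03 = 0.0401 mol
n(NaOH) used in back-titration = 0.0304 × 0.435 = 0.0132 mol
n(HCl) left over = 0.0132 mol (1:1 ratio)
n(HCl) consumed by analyte = 0.0401 − 0.0132 = 0.0268 mol
n(NaHCO3) = 0.0268 mol (1:1 ratio)
mass of NaHCO3 = 0.0268 × 84.01 = 2.26 g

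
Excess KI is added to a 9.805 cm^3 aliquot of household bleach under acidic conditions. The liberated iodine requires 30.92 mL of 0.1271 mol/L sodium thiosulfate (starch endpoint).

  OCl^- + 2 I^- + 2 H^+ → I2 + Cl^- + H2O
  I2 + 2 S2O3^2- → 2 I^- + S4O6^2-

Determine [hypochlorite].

n(S2O3^2-) = 0.03092 × 0.1271 = 3.930 × 10^-3 mol
n(I2) = n(S2O3^2-)/2 = 1.965 × 10^-3 mol
n(OCl^-) in the aliquot = 1.965 × 10^-3 mol (1:1 ratio)
[OCl^-] = 1.965 × 10^-3 / 0.009805 = 0.2004 mol/L

0.2004 mol/L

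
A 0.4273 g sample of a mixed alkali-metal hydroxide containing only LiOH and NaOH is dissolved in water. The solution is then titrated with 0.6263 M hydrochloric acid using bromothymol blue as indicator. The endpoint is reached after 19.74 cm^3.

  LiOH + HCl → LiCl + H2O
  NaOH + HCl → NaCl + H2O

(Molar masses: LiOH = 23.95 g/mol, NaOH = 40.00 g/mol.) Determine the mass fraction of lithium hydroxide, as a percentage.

23.48 %

n(HCl) = 0.01974 × 0.6263 = 0.01236 mol
Let x = n(LiOH), y = n(NaOH).
Titrant: 1x + 1y = 0.01236;  mass: 23.95x + 40.00y = 0.4273
Solving, x = 4.189 × 10^-3 mol, y = 8.175 × 10^-3 mol
mass of LiOH = 4.189 × 10^-3 × 23.95 = 0.1003 g
% LiOH = 0.1003 / 0.4273 × 100 = 23.48 %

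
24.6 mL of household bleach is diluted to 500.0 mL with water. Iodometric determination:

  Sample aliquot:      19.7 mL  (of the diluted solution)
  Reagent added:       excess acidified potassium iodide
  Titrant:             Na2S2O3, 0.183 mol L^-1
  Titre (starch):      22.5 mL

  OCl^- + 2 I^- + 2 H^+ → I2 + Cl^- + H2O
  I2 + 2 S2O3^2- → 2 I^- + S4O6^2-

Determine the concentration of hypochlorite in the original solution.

n(S2O3^2-) = 0.0225 × 0.183 = 4.12 × 10^-3 mol
n(I2) = n(S2O3^2-)/2 = 2.06 × 10^-3 mol
n(OCl^-) in the aliquot = 2.06 × 10^-3 mol (1:1 ratio)
[OCl^-]_dilute = 2.06 × 10^-3 / 0.0197 = 0.105 mol/L
[OCl^-]_original = 0.105 × 500.0/24.6 = 2.12 mol/L

2.12 mol/L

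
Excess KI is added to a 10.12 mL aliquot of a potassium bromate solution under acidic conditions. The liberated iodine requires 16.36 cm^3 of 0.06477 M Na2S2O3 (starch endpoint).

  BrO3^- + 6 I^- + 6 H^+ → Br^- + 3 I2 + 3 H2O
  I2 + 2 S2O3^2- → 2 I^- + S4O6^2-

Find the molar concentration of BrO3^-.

0.01745 M

n(S2O3^2-) = 0.01636 × 0.06477 = 1.060 × 10^-3 mol
n(I2) = n(S2O3^2-)/2 = 5.298 × 10^-4 mol
From the 1:3 ratio, n(BrO3^-) in the aliquot = 1/3 × 5.298 × 10^-4 = 1.766 × 10^-4 mol
[BrO3^-] = 1.766 × 10^-4 / 0.01012 = 0.01745 mol/L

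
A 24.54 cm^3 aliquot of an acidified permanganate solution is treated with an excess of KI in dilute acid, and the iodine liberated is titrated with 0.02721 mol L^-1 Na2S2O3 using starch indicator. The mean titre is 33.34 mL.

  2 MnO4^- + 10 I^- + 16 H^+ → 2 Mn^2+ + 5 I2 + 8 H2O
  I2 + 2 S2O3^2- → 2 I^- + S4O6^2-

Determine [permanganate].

0.007393 mol/L

n(S2O3^2-) = 0.03334 × 0.02721 = 9.072 × 10^-4 mol
n(I2) = n(S2O3^2-)/2 = 4.536 × 10^-4 mol
From the 2:5 ratio, n(MnO4^-) in the aliquot = 2/5 × 4.536 × 10^-4 = 1.814 × 10^-4 mol
[MnO4^-] = 1.814 × 10^-4 / 0.02454 = 0.007393 mol/L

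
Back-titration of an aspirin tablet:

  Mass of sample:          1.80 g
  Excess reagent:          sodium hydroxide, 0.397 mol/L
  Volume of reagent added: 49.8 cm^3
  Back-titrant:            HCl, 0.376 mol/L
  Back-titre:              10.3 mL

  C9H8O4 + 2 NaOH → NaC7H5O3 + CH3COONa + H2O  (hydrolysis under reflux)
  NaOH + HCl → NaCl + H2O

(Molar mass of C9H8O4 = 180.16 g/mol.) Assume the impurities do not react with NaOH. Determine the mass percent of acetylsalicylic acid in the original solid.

79.6 %

n(NaOH) added = 0.0498 × 0.397 = 0.0198 mol
n(HCl) used in back-titration = 0.0103 × 0.376 = 3.87 × 10^-3 mol
n(NaOH) left over = 3.87 × 10^-3 mol (1:1 ratio)
n(NaOH) consumed by analyte = 0.0198 − 3.87 × 10^-3 = 0.0159 mol
From the 1:2 ratio, n(C9H8O4) = 1/2 × 0.0159 = 7.95 × 10^-3 mol
mass of C9H8O4 = 7.95 × 10^-3 × 180.16 = 1.43 g
% C9H8O4 = 1.43 / 1.80 × 100 = 79.6 %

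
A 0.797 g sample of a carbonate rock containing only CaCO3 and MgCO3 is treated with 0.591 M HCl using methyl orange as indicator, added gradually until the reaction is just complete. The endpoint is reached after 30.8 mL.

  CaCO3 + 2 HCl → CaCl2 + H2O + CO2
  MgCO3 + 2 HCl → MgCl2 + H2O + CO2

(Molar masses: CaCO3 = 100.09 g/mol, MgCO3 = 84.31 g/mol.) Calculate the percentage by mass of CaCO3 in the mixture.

n(HCl) = 0.0308 × 0.591 = 0.0182 mol
Let x = n(CaCO3), y = n(MgCO3).
Titrant: 2x + 2y = 0.0182;  mass: 100.09x + 84.31y = 0.797
Solving, x = 1.88 × 10^-3 mol, y = 7.22 × 10^-3 mol
mass of CaCO3 = 1.88 × 10^-3 × 100.09 = 0.188 g
% CaCO3 = 0.188 / 0.797 × 100 = 23.6 %

23.6 %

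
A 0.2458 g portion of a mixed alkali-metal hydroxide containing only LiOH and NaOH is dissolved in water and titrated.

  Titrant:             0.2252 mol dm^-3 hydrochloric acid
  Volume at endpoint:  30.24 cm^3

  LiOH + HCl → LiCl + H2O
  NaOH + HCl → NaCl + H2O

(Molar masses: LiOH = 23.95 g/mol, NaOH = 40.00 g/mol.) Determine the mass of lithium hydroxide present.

0.03970 g

n(HCl) = 0.03024 × 0.2252 = 6.810 × 10^-3 mol
Let x = n(LiOH), y = n(NaOH).
Titrant: 1x + 1y = 6.810 × 10^-3;  mass: 23.95x + 40.00y = 0.2458
Solving, x = 1.657 × 10^-3 mol, y = 5.153 × 10^-3 mol
mass of LiOH = 1.657 × 10^-3 × 23.95 = 0.03970 g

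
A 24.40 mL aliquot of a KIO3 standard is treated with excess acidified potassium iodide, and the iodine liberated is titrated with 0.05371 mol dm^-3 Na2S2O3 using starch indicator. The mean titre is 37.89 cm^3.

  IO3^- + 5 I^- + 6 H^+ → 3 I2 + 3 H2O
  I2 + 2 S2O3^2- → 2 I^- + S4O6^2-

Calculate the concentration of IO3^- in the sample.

0.01390 mol/L

n(S2O3^2-) = 0.03789 × 0.05371 = 2.035 × 10^-3 mol
n(I2) = n(S2O3^2-)/2 = 1.018 × 10^-3 mol
From the 1:3 ratio, n(IO3^-) in the aliquot = 1/3 × 1.018 × 10^-3 = 3.392 × 10^-4 mol
[IO3^-] = 3.392 × 10^-4 / 0.02440 = 0.01390 mol/L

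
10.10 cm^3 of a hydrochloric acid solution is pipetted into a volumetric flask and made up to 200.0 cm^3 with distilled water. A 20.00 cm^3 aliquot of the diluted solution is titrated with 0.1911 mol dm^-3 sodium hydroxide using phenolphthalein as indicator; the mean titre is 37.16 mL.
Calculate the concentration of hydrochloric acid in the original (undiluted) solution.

HCl + NaOH → NaCl + H2O
n(NaOH) = 0.03716 × 0.1911 = 7.101 × 10^-3 mol
n(HCl) in the aliquot = 7.101 × 10^-3 mol (1:1 ratio)
[HCl]_dilute = 7.101 × 10^-3 / 0.02000 = 0.3551 mol/L
Dilution factor = 200.0 / 10.10 = 19.80
[HCl]_stock = 0.3551 × 19.80 = 7.031 mol/L

7.031 mol/L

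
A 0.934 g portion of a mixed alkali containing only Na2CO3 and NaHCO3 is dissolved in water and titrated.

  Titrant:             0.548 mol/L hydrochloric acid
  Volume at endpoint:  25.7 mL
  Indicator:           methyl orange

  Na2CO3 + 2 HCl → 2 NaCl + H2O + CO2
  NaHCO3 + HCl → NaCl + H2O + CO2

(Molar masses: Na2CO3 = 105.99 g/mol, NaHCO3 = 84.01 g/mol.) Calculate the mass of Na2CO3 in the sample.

n(HCl) = 0.0257 × 0.548 = 0.0141 mol
Let x = n(Na2CO3), y = n(NaHCO3).
Titrant: 2x + 1y = 0.0141;  mass: 105.99x + 84.01y = 0.934
Solving, x = 4.02 × 10^-3 mol, y = 6.05 × 10^-3 mol
mass of Na2CO3 = 4.02 × 10^-3 × 105.99 = 0.426 g

0.426 g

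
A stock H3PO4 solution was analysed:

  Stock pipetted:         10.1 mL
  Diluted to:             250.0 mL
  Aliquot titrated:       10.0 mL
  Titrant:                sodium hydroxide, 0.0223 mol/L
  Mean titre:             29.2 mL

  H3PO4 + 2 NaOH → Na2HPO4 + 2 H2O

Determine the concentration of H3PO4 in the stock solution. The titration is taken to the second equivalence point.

0.806 mol/L

n(NaOH) = 0.0292 × 0.0223 = 6.51 × 10^-4 mol
From the 1:2 ratio, n(H3PO4) in the aliquot = 1/2 × 6.51 × 10^-4 = 3.26 × 10^-4 mol
[H3PO4]_dilute = 3.26 × 10^-4 / 0.0100 = 0.0326 mol/L
Dilution factor = 250.0 / 10.1 = 24.75
[H3PO4]_stock = 0.0326 × 24.75 = 0.806 mol/L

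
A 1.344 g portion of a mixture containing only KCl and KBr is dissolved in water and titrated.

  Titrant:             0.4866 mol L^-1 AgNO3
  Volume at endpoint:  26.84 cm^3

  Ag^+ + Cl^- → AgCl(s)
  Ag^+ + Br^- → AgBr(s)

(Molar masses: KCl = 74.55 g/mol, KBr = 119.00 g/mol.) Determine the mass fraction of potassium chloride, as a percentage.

n(AgNO3) = 0.02684 × 0.4866 = 0.01306 mol
Let x = n(KCl), y = n(KBr).
Titrant: 1x + 1y = 0.01306;  mass: 74.55x + 119.00y = 1.344
Solving, x = 4.728 × 10^-3 mol, y = 8.332 × 10^-3 mol
mass of KCl = 4.728 × 10^-3 × 74.55 = 0.3525 g
% KCl = 0.3525 / 1.344 × 100 = 26.23 %

26.23 %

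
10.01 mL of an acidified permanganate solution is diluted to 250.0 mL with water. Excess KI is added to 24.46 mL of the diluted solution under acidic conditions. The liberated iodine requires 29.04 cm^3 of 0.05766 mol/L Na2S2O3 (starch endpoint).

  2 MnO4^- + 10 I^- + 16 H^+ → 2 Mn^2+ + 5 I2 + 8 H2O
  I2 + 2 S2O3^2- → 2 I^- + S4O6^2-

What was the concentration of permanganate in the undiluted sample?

0.3419 mol/L

n(S2O3^2-) = 0.02904 × 0.05766 = 1.674 × 10^-3 mol
n(I2) = n(S2O3^2-)/2 = 8.372 × 10^-4 mol
From the 2:5 ratio, n(MnO4^-) in the aliquot = 2/5 × 8.372 × 10^-4 = 3.349 × 10^-4 mol
[MnO4^-]_dilute = 3.349 × 10^-4 / 0.02446 = 0.01369 mol/L
[MnO4^-]_original = 0.01369 × 250.0/10.01 = 0.3419 mol/L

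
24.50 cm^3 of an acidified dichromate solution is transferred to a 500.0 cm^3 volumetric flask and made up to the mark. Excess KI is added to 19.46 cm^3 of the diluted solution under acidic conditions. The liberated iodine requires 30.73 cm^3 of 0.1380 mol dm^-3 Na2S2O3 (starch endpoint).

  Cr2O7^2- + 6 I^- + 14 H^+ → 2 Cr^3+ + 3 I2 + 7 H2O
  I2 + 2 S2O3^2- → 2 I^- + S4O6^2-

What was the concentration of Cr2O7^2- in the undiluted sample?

n(S2O3^2-) = 0.03073 × 0.1380 = 4.241 × 10^-3 mol
n(I2) = n(S2O3^2-)/2 = 2.120 × 10^-3 mol
From the 1:3 ratio, n(Cr2O7^2-) in the aliquot = 1/3 × 2.120 × 10^-3 = 7.068 × 10^-4 mol
[Cr2O7^2-]_dilute = 7.068 × 10^-4 / 0.01946 = 0.03632 mol/L
[Cr2O7^2-]_original = 0.03632 × 500.0/24.50 = 0.7412 mol/L

0.7412 mol/L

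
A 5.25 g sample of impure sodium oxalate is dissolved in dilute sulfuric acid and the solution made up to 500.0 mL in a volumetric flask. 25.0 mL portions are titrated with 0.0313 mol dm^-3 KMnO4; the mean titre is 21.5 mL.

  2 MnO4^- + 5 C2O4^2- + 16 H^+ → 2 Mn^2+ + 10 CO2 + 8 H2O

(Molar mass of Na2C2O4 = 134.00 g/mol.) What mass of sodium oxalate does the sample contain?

4.51 g

n(KMnO4) per titration = 0.0215 × 0.0313 = 6.73 × 10^-4 mol
From the 5:2 ratio, n(Na2C2O4) in each aliquot = 5/2 × 6.73 × 10^-4 = 1.68 × 10^-3 mol
n(Na2C2O4) in the whole flask = 1.68 × 10^-3 × 500.0/25.0 = 0.0336 mol
mass of Na2C2O4 = 0.0336 × 134.00 = 4.51 g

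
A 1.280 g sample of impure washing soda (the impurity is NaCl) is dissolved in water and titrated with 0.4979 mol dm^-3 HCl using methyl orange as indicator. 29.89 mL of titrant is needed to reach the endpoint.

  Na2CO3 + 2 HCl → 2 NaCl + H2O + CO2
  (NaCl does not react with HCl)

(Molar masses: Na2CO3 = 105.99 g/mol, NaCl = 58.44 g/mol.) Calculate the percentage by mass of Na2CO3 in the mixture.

n(HCl) = 0.02989 × 0.4979 = 0.01488 mol
Let x = n(Na2CO3), y = n(NaCl).
Titrant: 2x = 0.01488;  mass: 105.99x + 58.44y = 1.280
Solving, x = 7.441 × 10^-3 mol, y = 8.407 × 10^-3 mol
mass of Na2CO3 = 7.441 × 10^-3 × 105.99 = 0.7887 g
% Na2CO3 = 0.7887 / 1.280 × 100 = 61.62 %

61.62 %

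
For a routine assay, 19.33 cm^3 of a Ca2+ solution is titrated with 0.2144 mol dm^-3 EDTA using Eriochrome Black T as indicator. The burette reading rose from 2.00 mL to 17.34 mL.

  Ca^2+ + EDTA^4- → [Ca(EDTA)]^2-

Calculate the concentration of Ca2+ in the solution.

0.1701 mol/L

n(EDTA) = 0.01534 L × 0.2144 mol/L = 3.289 × 10^-3 mol
n(Ca2+) = 3.289 × 10^-3 mol (1:1 mole ratio)
[Ca2+] = 3.289 × 10^-3 mol / 0.01933 L = 0.1701 mol/L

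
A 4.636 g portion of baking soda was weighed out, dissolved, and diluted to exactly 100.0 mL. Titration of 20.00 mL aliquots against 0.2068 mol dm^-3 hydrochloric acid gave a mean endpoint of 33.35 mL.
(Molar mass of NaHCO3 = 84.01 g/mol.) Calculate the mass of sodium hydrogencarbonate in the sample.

2.897 g

NaHCO3 + HCl → NaCl + H2O + CO2
n(HCl) per titration = 0.03335 × 0.2068 = 6.897 × 10^-3 mol
n(NaHCO3) in each aliquot = 6.897 × 10^-3 mol (1:1 ratio)
n(NaHCO3) in the whole flask = 6.897 × 10^-3 × 100.0/20.00 = 0.03448 mol
mass of NaHCO3 = 0.03448 × 84.01 = 2.897 g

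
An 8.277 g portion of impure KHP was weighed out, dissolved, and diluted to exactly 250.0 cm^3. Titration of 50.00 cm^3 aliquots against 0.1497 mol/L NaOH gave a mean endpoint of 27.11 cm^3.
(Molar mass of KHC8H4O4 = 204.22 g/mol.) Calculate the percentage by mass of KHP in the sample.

50.07 %

KHC8H4O4 + NaOH → KNaC8H4O4 + H2O
n(NaOH) per titration = 0.02711 × 0.1497 = 4.058 × 10^-3 mol
n(KHC8H4O4) in each aliquot = 4.058 × 10^-3 mol (1:1 ratio)
n(KHC8H4O4) in the whole flask = 4.058 × 10^-3 × 250.0/50.00 = 0.02029 mol
mass of KHC8H4O4 = 0.02029 × 204.22 = 4.144 g
% KHC8H4O4 = 4.144 / 8.277 × 100 = 50.07 %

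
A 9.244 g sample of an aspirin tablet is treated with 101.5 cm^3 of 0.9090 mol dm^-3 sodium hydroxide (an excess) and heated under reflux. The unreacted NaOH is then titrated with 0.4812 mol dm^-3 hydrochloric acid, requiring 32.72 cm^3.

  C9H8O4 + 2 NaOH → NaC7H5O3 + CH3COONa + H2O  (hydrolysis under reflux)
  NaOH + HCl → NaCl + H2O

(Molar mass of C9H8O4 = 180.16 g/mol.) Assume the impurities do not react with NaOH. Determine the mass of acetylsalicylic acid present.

6.893 g

n(NaOH) added = 0.1015 × 0.9090 = 0.09226 mol
n(HCl) used in back-titration = 0.03272 × 0.4812 = 0.01574 mol
n(NaOH) left over = 0.01574 mol (1:1 ratio)
n(NaOH) consumed by analyte = 0.09226 − 0.01574 = 0.07652 mol
From the 1:2 ratio, n(C9H8O4) = 1/2 × 0.07652 = 0.03826 mol
mass of C9H8O4 = 0.03826 × 180.16 = 6.893 g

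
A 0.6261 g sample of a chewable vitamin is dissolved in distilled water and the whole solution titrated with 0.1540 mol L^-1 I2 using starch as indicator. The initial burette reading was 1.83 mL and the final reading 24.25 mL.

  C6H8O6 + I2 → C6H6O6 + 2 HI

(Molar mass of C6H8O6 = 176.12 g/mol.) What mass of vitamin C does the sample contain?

0.6081 g

n(I2) = 0.02242 L × 0.1540 mol/L = 3.453 × 10^-3 mol
n(C6H8O6) = 3.453 × 10^-3 mol (1:1 ratio)
mass of C6H8O6 = 3.453 × 10^-3 × 176.12 g/mol = 0.6081 g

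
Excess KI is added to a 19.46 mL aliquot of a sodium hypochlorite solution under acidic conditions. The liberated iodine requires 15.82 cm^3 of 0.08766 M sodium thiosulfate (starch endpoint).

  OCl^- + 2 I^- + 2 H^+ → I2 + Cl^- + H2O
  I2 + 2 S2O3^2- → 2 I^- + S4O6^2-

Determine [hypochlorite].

0.03563 M

n(S2O3^2-) = 0.01582 × 0.08766 = 1.387 × 10^-3 mol
n(I2) = n(S2O3^2-)/2 = 6.934 × 10^-4 mol
n(OCl^-) in the aliquot = 6.934 × 10^-4 mol (1:1 ratio)
[OCl^-] = 6.934 × 10^-4 / 0.01946 = 0.03563 mol/L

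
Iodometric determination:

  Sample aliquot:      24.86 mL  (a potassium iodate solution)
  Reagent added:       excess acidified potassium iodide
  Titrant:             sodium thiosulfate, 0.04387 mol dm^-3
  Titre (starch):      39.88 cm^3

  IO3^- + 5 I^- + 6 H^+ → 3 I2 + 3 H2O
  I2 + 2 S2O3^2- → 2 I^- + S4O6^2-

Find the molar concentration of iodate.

n(S2O3^2-) = 0.03988 × 0.04387 = 1.750 × 10^-3 mol
n(I2) = n(S2O3^2-)/2 = 8.748 × 10^-4 mol
From the 1:3 ratio, n(IO3^-) in the aliquot = 1/3 × 8.748 × 10^-4 = 2.916 × 10^-4 mol
[IO3^-] = 2.916 × 10^-4 / 0.02486 = 0.01173 mol/L

0.01173 mol/L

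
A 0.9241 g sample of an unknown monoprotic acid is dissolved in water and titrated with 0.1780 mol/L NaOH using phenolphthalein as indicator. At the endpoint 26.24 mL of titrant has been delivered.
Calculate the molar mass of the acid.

197.8 g/mol

n(NaOH) = 0.02624 L × 0.1780 mol/L = 4.671 × 10^-3 mol
n(HA) = 4.671 × 10^-3 mol (1:1 ratio)
M = m / n = 0.9241 g / 4.671 × 10^-3 mol = 197.8 g/mol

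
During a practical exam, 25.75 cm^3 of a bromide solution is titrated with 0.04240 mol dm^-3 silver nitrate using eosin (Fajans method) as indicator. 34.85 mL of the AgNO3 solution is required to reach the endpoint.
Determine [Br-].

Ag^+ + Br^- → AgBr(s)
n(AgNO3) = 0.03485 L × 0.04240 mol/L = 1.478 × 10^-3 mol
n(Br-) = 1.478 × 10^-3 mol (1:1 mole ratio)
[Br-] = 1.478 × 10^-3 mol / 0.02575 L = 0.05738 mol/L

0.05738 mol/L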